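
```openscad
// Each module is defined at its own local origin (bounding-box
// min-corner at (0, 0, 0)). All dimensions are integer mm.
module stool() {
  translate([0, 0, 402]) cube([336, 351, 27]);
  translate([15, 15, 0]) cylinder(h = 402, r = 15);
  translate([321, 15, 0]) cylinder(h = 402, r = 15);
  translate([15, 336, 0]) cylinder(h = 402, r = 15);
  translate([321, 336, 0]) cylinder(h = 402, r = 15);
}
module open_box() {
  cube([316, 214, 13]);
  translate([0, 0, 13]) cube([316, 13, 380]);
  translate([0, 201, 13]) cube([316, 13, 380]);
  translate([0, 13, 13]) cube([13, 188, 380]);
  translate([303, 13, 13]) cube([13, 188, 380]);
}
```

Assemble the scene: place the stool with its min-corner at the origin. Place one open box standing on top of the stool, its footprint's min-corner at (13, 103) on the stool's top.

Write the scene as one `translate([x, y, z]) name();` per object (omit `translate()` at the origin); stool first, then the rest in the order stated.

stool();
translate([13, 103, 429]) open_box();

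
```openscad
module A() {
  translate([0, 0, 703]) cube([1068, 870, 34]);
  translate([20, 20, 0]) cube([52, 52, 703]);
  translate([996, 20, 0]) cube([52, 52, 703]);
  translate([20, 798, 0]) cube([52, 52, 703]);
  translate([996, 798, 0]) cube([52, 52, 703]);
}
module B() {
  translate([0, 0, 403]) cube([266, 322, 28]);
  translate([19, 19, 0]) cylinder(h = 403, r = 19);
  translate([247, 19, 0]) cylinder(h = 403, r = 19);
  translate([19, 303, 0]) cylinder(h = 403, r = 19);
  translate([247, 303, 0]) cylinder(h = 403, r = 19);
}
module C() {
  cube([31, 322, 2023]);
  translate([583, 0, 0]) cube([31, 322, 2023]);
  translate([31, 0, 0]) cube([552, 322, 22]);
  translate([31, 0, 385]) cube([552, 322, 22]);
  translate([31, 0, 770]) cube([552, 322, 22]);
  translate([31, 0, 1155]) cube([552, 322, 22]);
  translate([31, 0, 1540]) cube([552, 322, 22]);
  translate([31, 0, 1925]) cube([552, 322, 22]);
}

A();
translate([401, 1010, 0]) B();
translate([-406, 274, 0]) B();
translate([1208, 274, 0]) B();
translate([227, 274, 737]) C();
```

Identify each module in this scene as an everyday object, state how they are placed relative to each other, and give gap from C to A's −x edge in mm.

A is a table. B is a stool. C is a bookshelf. Three stools sit around the table at the +y, −x, +x sides. The bookshelf is on top of the table, centred. The gap from the bookshelf to the table's −x edge is 227 mm.

The bookshelf's min-x is at 227; the table's min-x is 0; gap = 227 mm.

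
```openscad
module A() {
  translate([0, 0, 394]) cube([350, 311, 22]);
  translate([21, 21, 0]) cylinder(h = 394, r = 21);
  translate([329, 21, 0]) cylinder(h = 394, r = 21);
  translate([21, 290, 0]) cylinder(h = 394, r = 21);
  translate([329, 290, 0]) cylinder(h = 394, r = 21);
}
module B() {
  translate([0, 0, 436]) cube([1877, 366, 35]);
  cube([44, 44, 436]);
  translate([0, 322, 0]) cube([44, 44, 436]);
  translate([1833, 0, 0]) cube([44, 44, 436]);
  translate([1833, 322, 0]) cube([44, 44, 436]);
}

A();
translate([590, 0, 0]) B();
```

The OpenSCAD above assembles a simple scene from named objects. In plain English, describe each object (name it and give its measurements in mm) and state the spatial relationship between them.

A is a four-legged stool. The seat is 350×311 mm, 22 mm thick, top at z = 416 mm. It stands on four round legs, each 42 mm in diameter, from z = 0 to the seat underside, each leg's axis is inset half a diameter from the nearest pair of seat edges (so the leg's bounding box is flush with the corner).

B is a bench: a 1877×366 mm seat slab, 35 mm thick, top at z = 471 mm, on four 44×44 mm square legs flush with the seat corners and standing on z = 0.

The bench is on the floor beside the stool on its +x side.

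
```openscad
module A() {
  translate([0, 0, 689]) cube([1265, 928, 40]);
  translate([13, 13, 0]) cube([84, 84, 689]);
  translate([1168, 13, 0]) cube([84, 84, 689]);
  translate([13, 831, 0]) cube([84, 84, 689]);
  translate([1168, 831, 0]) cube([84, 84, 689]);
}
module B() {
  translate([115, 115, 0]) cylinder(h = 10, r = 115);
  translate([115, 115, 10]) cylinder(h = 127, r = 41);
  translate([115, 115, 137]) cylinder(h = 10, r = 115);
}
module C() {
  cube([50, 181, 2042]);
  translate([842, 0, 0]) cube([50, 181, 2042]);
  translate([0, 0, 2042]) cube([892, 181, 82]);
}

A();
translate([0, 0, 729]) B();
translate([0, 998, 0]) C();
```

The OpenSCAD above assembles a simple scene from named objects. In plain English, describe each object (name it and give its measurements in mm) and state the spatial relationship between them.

A is a table: top 1265 mm (x) × 928 mm (y), 40 mm thick, upper face at z = 729 mm, on four 84×84 mm square legs, each inset 13 mm from the nearest pair of top edges, running from z = 0 to the bottom of the top.

B is a spool: two coaxial disc flanges of radius 115 mm and thickness 10 mm, joined by a core cylinder of radius 41 mm and height 127 mm. The lower flange rests on z = 0 and the three cylinders share a vertical axis.

C is a door frame. The clear opening is 792 mm wide and 2042 mm high. Two 50 mm wide jambs, 181 mm deep, stand either side of the opening from the floor to the top of the opening. A 82 mm thick head sits across the top of both jambs, spanning the full outside width of the frame.

The spool is on top of the table. The door frame is on the floor beside the table on its +y side.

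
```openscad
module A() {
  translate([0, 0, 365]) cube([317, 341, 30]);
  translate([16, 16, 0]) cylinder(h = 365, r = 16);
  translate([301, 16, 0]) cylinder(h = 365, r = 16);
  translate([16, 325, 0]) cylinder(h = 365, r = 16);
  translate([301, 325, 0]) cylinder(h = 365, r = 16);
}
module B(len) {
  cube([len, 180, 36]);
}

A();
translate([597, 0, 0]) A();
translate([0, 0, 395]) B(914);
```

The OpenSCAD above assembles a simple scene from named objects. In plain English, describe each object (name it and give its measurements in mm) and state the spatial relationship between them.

A is a four-legged stool. The seat is a 317×341×30 mm slab whose top surface is at z = 395 mm; four round legs, each 32 mm in diameter, run from the floor (z = 0) to the underside of the seat, each leg's axis is inset half a diameter from the nearest pair of seat edges (so the leg's bounding box is flush with the corner).

B is a rectangular beam 914 mm long (x), 180 mm deep (y), 36 mm thick (z).

The beam spans the tops of two stools placed 280 mm apart, resting at z = 395 mm.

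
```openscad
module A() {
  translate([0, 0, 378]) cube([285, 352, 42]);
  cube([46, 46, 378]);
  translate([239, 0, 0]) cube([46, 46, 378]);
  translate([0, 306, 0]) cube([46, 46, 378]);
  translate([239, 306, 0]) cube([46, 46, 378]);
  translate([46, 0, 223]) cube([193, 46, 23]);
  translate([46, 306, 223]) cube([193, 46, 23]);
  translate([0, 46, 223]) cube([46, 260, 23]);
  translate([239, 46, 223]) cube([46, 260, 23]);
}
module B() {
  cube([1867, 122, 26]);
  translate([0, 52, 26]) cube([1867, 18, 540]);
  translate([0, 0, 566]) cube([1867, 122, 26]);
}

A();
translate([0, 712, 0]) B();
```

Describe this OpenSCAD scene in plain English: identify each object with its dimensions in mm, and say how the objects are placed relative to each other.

A is a four-legged stool. The seat is a 285×352×42 mm slab whose top surface is at z = 420 mm; four square legs, each 46×46 mm in cross-section, run from the floor (z = 0) to the underside of the seat, each flush with a corner of the seat. Four stretchers, 46 mm wide and 23 mm tall, connect adjacent legs with their undersides at z = 223 mm, each running between the inner faces of the legs it joins and aligned with the legs' outer faces on the other axis.

B is an I-beam lying along x, 1867 mm long. Overall section height 592 mm. Two flanges 122 mm wide (y) and 26 mm thick, one on the floor and one at the top; a web 18 mm thick runs between them, centred on the flange width.

The I-beam is on the floor beside the stool on its +y side.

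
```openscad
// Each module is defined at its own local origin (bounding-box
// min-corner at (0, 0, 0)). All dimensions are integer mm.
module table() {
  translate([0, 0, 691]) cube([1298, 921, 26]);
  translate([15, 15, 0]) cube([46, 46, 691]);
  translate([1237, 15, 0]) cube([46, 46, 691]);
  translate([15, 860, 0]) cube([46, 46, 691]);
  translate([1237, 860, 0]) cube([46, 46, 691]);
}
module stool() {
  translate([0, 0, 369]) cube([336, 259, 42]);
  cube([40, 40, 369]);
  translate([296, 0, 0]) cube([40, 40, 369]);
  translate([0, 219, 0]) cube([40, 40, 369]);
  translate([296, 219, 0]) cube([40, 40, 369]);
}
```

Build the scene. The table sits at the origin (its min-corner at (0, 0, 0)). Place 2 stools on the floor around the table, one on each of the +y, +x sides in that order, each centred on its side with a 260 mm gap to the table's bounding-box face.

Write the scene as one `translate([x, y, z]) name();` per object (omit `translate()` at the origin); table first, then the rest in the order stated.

table();
translate([481, 1181, 0]) stool();
translate([1558, 331, 0]) stool();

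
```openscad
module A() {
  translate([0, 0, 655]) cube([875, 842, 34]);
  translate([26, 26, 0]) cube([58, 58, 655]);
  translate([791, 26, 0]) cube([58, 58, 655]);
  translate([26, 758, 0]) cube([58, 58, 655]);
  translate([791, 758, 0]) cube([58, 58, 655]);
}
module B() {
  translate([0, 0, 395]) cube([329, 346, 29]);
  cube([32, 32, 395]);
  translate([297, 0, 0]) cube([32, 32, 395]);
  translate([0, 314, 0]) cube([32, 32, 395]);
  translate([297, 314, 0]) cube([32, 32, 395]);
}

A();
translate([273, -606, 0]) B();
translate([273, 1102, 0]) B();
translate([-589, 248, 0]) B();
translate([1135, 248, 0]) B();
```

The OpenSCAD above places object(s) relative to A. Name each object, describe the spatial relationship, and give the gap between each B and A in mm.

Each stool's nearest face is 260 mm from the table's bounding box.

A is a table. B is a stool. Four stools sit around the table at the −y, +y, −x, +x sides. The gap between each stool and the table is 260 mm.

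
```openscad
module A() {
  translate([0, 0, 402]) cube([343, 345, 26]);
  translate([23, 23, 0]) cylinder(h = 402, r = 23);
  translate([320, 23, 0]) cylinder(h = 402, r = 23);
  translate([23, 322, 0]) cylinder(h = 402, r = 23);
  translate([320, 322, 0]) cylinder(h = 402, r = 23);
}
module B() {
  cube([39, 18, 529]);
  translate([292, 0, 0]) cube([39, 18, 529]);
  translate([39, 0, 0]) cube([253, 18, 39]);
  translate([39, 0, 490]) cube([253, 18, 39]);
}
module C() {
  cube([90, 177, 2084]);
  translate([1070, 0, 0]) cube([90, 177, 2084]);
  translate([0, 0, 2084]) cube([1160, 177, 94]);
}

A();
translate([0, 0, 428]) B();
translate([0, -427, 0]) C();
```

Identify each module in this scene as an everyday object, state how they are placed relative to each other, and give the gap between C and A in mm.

A is a stool. B is a picture frame. C is a door frame. The picture frame is on top of the stool. The door frame is on the floor beside the stool on its −y side. The gap between the door frame and the stool is 250 mm.

The door frame's nearest face is 250 mm from the stool's −y face.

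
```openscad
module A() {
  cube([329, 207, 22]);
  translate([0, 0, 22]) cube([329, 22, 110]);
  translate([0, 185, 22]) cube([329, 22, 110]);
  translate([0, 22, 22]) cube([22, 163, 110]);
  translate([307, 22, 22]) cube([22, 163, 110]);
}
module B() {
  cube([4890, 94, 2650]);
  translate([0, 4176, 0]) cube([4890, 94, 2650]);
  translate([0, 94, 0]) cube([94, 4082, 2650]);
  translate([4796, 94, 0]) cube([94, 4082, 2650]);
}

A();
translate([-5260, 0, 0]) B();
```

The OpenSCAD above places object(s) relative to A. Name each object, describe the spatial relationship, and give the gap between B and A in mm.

A is an open box. B is a house frame. The house frame is on the floor beside the open box on its −x side. The gap between the house frame and the open box is 370 mm.

The house frame's nearest face is 370 mm from the open box's −x face.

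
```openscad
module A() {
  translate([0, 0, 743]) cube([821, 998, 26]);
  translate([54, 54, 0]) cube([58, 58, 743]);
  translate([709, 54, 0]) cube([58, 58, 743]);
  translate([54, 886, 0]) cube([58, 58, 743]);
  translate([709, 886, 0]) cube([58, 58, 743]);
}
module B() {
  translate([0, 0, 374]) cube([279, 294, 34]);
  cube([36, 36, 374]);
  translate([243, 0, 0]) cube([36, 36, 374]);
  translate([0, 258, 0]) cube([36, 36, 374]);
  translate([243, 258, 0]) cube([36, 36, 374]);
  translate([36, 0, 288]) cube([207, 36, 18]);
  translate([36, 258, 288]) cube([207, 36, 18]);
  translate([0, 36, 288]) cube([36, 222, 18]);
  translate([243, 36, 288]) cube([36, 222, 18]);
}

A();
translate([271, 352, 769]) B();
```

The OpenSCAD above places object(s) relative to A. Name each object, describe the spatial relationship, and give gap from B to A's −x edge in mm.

A is a table. B is a stool. The stool is on top of the table, centred. The gap from the stool to the table's −x edge is 271 mm.

The stool's min-x is at 271; the table's min-x is 0; gap = 271 mm.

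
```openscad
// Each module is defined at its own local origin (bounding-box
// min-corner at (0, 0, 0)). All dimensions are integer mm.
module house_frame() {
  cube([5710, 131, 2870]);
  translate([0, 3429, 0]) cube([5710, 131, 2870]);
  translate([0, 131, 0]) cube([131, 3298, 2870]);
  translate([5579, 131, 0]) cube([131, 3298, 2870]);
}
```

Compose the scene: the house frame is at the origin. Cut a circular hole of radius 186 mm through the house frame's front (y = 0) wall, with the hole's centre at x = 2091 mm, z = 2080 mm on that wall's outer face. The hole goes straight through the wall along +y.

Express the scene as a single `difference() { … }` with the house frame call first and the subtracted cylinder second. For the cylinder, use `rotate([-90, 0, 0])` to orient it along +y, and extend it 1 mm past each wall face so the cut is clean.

difference() {
  house_frame();
  translate([2091, -1, 2080]) rotate([-90, 0, 0]) cylinder(h = 133, r = 186);
}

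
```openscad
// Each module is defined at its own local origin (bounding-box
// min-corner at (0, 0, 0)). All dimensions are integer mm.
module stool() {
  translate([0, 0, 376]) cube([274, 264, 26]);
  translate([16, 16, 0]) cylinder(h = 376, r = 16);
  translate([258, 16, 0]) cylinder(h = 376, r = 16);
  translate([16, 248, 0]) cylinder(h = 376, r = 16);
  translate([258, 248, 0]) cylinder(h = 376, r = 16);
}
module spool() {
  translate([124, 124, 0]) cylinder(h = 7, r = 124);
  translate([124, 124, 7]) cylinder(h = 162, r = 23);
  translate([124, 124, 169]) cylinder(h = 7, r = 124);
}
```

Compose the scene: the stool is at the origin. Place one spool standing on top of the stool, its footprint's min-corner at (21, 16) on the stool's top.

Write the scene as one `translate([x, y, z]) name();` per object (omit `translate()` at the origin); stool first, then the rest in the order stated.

stool();
translate([21, 16, 402]) spool();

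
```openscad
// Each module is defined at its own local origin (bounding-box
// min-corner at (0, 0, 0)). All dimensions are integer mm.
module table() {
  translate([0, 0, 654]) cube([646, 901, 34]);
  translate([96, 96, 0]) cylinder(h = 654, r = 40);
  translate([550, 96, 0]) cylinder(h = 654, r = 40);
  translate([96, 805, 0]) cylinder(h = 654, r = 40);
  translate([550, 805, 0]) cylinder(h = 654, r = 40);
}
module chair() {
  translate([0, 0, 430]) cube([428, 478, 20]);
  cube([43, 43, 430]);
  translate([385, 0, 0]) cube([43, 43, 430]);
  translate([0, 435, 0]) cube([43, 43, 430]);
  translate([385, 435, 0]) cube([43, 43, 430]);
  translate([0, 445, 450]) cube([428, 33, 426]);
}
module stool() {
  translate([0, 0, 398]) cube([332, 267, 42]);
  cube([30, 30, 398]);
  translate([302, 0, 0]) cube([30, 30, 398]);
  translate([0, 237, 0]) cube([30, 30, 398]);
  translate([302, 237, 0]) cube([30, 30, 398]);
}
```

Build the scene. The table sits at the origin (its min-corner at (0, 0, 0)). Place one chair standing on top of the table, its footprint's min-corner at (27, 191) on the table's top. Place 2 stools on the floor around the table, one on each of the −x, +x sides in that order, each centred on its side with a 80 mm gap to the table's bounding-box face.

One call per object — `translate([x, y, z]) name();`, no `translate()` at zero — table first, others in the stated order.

table();
translate([27, 191, 688]) chair();
translate([-412, 317, 0]) stool();
translate([726, 317, 0]) stool();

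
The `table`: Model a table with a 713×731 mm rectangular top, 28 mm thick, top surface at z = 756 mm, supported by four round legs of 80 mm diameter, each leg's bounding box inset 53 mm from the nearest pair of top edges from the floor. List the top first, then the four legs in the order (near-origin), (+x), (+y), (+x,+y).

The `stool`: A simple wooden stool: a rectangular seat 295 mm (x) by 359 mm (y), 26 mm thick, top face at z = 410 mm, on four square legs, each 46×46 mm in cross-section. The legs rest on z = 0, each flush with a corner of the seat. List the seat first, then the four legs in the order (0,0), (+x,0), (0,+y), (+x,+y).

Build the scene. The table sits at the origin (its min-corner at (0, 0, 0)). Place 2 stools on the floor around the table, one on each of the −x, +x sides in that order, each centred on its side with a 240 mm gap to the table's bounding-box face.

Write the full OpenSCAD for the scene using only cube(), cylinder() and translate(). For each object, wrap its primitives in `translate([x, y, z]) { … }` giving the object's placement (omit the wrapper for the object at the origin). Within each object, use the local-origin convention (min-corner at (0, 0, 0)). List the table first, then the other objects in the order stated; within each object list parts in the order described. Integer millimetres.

translate([0, 0, 728]) cube([713, 731, 28]);
translate([93, 93, 0]) cylinder(h = 728, r = 40);
translate([620, 93, 0]) cylinder(h = 728, r = 40);
translate([93, 638, 0]) cylinder(h = 728, r = 40);
translate([620, 638, 0]) cylinder(h = 728, r = 40);
translate([-535, 186, 0]) {
  translate([0, 0, 384]) cube([295, 359, 26]);
  cube([46, 46, 384]);
  translate([249, 0, 0]) cube([46, 46, 384]);
  translate([0, 313, 0]) cube([46, 46, 384]);
  translate([249, 313, 0]) cube([46, 46, 384]);
}
translate([953, 186, 0]) {
  translate([0, 0, 384]) cube([295, 359, 26]);
  cube([46, 46, 384]);
  translate([249, 0, 0]) cube([46, 46, 384]);
  translate([0, 313, 0]) cube([46, 46, 384]);
  translate([249, 313, 0]) cube([46, 46, 384]);
}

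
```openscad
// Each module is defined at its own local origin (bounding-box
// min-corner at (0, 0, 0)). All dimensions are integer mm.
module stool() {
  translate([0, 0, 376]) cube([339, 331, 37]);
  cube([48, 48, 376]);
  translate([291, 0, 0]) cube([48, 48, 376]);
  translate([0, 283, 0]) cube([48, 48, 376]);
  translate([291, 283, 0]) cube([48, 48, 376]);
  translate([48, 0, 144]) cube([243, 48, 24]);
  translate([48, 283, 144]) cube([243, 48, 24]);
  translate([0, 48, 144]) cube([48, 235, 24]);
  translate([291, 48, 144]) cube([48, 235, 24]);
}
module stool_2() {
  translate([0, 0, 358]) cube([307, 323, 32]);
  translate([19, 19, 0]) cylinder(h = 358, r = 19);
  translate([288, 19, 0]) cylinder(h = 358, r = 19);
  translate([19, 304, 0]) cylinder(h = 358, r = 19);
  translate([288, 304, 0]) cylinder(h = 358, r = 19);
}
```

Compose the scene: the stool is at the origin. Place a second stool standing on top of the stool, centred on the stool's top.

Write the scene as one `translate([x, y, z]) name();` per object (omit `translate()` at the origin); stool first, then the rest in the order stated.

stool();
translate([16, 4, 413]) stool_2();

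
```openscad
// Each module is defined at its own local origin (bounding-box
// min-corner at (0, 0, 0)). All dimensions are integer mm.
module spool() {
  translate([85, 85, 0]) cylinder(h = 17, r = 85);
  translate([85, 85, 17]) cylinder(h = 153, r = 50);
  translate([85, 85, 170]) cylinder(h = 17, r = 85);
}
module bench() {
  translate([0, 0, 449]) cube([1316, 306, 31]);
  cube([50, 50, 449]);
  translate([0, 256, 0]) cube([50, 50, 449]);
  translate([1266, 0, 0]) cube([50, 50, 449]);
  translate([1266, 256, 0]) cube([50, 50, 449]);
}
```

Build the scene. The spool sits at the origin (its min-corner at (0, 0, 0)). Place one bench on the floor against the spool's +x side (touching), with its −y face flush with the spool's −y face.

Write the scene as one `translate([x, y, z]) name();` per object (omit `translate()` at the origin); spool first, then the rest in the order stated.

spool();
translate([170, 0, 0]) bench();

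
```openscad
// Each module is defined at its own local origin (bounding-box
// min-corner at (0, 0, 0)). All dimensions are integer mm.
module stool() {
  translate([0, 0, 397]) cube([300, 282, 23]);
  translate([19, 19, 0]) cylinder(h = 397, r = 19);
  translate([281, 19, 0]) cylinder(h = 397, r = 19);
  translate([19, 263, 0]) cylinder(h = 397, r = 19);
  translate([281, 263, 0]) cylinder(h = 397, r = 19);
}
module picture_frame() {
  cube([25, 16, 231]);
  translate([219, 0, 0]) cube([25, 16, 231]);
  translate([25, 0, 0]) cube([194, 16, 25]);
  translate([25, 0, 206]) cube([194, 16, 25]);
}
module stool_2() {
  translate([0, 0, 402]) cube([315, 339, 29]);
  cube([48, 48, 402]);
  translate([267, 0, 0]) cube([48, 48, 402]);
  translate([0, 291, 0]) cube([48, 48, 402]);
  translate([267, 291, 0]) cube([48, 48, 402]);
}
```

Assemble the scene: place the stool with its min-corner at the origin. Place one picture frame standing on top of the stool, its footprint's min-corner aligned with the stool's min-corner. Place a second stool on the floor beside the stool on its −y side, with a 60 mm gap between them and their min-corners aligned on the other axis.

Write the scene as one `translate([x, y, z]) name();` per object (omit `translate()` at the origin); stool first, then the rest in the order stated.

stool();
translate([0, 0, 420]) picture_frame();
translate([0, -399, 0]) stool_2();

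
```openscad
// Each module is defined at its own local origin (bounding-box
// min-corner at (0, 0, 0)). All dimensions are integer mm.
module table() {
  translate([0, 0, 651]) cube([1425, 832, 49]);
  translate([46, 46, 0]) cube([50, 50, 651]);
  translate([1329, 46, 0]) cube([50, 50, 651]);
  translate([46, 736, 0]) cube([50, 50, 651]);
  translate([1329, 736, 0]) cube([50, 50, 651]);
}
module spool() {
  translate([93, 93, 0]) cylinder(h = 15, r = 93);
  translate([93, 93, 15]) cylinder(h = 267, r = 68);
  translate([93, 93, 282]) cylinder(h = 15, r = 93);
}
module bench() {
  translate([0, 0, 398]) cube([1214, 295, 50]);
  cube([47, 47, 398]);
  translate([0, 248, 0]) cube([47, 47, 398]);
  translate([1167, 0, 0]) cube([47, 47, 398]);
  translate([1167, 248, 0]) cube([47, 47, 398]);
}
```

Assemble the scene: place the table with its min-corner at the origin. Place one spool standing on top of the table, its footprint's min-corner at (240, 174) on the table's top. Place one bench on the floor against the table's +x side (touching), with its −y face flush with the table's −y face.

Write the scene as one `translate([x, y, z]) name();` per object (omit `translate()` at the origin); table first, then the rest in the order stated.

table();
translate([240, 174, 700]) spool();
translate([1425, 0, 0]) bench();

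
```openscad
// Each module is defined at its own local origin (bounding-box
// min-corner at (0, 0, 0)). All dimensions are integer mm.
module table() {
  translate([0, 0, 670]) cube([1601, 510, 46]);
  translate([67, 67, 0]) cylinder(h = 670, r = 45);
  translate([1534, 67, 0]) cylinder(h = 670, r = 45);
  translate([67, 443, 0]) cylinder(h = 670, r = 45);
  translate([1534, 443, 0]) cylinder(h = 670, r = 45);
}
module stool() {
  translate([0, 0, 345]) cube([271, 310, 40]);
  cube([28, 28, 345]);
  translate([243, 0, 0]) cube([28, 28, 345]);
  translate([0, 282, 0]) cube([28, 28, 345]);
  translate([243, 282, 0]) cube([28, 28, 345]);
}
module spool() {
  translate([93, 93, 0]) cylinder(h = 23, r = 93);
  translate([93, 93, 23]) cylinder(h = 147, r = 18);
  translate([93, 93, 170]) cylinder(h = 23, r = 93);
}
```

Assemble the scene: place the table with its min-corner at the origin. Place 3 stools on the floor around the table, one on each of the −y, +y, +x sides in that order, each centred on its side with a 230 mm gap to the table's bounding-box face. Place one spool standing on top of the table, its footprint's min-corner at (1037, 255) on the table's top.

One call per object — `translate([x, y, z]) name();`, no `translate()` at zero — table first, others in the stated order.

table();
translate([665, -540, 0]) stool();
translate([665, 740, 0]) stool();
translate([1831, 100, 0]) stool();
translate([1037, 255, 716]) spool();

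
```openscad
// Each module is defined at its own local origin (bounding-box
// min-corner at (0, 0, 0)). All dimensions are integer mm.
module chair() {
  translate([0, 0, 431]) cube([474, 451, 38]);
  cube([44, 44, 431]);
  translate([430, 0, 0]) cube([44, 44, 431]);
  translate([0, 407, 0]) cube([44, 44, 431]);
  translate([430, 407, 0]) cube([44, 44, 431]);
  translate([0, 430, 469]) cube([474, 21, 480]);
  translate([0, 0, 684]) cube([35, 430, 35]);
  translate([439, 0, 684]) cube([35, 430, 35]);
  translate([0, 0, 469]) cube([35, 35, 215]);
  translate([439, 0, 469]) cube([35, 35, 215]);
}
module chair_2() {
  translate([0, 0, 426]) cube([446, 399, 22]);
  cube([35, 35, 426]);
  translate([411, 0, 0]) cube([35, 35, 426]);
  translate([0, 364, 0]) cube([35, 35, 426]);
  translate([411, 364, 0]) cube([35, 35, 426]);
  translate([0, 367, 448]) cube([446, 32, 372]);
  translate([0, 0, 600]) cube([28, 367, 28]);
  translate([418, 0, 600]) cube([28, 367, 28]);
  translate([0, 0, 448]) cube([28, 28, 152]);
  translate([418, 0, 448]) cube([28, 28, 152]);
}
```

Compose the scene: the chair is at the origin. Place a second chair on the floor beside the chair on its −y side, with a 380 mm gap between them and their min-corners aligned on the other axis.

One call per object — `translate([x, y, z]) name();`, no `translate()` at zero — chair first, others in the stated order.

chair();
translate([0, -779, 0]) chair_2();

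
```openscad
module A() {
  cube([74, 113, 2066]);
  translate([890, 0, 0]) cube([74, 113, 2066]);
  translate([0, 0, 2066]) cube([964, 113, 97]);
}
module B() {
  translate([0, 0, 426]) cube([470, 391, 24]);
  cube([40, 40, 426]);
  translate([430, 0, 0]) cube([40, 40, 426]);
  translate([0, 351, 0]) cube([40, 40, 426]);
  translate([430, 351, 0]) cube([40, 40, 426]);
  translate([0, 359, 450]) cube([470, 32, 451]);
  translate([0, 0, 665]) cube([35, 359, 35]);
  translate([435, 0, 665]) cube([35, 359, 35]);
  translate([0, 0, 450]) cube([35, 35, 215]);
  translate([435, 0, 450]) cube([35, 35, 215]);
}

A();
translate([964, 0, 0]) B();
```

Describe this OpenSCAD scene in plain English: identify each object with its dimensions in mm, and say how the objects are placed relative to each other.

A is a rectangular door frame: two vertical jambs of 74×113 mm section, 2066 mm tall, with a clear opening 816 mm wide between their inner faces. A header 97 mm tall and 113 mm deep lies on top of the jambs and spans the full outside width.

B is a chair: 470×391 mm seat, 24 mm thick, top at z = 450 mm, on four 40 mm square corner legs flush with the seat edges. A 32 mm thick backrest slab spans the full seat width, extending 451 mm above the seat top, its back face flush with the seat's +y edge. Two armrests of 35×35 mm section run along each side from the seat's front edge to the front of the backrest, top faces 250 mm above the seat top and outer faces flush with the seat's x-edges; a 35×35 mm post under the front of each armrest stands on the seat at the front corner.

The chair is against the door frame's +x side, with their −y faces flush.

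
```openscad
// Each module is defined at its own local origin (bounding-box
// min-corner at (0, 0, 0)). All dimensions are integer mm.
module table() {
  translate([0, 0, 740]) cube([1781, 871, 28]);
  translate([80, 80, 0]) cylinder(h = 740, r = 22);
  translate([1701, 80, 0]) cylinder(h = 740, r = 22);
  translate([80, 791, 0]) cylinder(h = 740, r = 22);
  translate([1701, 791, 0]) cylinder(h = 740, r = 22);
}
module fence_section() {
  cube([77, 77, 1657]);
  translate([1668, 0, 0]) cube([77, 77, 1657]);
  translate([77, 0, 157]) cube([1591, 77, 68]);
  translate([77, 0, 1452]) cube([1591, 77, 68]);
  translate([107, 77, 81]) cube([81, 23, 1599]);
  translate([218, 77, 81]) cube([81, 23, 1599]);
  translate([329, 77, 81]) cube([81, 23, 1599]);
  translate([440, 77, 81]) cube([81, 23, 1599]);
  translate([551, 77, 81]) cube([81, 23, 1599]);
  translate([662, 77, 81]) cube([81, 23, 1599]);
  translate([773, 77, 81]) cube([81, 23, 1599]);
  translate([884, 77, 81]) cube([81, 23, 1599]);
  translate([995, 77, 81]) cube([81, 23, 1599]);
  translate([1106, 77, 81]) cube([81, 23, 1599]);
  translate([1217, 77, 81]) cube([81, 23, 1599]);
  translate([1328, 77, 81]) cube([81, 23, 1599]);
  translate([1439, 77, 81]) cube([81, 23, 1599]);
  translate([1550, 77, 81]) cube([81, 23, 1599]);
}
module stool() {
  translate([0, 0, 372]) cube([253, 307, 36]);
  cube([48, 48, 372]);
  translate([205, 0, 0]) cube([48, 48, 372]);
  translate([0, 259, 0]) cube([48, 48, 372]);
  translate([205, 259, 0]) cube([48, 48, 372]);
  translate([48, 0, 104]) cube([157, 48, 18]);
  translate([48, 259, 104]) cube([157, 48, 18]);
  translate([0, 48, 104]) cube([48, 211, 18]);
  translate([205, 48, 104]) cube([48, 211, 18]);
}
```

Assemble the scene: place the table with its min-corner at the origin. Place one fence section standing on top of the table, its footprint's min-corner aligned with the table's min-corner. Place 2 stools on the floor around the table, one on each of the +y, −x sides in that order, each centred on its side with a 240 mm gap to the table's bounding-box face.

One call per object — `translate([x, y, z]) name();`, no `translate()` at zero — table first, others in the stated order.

table();
translate([0, 0, 768]) fence_section();
translate([764, 1111, 0]) stool();
translate([-493, 282, 0]) stool();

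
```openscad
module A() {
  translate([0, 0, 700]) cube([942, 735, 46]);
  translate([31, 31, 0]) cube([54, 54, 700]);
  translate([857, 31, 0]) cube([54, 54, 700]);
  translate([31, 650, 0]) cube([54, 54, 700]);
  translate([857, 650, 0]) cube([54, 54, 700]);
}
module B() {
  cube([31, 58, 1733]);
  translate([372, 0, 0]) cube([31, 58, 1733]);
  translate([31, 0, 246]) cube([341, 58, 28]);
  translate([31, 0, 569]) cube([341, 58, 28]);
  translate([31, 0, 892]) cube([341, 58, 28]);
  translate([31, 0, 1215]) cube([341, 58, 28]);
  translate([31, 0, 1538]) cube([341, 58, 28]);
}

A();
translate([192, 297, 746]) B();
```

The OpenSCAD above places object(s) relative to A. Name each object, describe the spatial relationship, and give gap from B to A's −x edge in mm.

The ladder's min-x is at 192; the table's min-x is 0; gap = 192 mm.

A is a table. B is a ladder. The ladder is on top of the table. The gap from the ladder to the table's −x edge is 192 mm.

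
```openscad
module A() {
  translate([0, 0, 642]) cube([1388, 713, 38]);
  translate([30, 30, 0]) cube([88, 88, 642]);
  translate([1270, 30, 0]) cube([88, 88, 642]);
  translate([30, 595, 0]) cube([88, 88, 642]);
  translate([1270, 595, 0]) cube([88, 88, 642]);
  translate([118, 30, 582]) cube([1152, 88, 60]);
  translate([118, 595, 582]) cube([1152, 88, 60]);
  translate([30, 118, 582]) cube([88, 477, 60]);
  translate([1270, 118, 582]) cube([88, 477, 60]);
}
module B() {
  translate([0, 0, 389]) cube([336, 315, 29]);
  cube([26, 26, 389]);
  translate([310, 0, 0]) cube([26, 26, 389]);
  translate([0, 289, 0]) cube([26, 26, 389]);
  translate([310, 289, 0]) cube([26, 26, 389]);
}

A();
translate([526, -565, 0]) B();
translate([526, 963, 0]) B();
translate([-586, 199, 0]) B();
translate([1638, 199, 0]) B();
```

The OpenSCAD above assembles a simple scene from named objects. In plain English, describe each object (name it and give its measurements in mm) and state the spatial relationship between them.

A is a table with a 1388×713 mm rectangular top, 38 mm thick, top surface at z = 680 mm, supported by four 88×88 mm square legs, each inset 30 mm from the nearest pair of top edges, running from the floor. Four apron rails, 88 mm thick and 60 mm tall, run between adjacent legs with their top edges flush with the underside of the top and their outer faces flush with the legs' outer faces.

B is a four-legged stool. The seat is a 336×315×29 mm slab whose top surface is at z = 418 mm; four square legs, each 26×26 mm in cross-section, run from the floor (z = 0) to the underside of the seat, each flush with a corner of the seat.

Four stools sit around the table at the −y, +y, −x, +x sides.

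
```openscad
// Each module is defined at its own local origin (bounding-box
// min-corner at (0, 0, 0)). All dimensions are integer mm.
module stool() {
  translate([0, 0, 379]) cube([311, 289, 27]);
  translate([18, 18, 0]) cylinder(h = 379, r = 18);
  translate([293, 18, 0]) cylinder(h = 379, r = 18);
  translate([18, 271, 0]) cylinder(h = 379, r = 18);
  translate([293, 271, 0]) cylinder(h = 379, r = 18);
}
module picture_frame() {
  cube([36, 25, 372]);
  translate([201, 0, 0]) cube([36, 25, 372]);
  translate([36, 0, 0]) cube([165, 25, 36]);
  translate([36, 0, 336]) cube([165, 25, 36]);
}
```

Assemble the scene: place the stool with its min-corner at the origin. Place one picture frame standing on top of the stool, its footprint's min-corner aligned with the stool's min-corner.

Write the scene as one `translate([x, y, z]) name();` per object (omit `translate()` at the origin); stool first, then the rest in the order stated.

stool();
translate([0, 0, 406]) picture_frame();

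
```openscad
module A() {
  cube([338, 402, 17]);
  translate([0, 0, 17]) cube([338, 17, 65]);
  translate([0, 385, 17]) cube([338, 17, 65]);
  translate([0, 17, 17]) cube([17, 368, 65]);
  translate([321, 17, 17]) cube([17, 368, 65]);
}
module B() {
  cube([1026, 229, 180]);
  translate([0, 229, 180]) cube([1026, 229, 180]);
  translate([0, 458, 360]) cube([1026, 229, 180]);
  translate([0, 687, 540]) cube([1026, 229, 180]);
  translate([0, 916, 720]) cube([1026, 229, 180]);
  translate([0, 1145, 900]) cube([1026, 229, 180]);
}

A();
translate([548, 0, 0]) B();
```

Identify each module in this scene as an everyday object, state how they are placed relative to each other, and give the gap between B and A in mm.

The staircase's nearest face is 210 mm from the open box's +x face.

A is an open box. B is a staircase. The staircase is on the floor beside the open box on its +x side. The gap between the staircase and the open box is 210 mm.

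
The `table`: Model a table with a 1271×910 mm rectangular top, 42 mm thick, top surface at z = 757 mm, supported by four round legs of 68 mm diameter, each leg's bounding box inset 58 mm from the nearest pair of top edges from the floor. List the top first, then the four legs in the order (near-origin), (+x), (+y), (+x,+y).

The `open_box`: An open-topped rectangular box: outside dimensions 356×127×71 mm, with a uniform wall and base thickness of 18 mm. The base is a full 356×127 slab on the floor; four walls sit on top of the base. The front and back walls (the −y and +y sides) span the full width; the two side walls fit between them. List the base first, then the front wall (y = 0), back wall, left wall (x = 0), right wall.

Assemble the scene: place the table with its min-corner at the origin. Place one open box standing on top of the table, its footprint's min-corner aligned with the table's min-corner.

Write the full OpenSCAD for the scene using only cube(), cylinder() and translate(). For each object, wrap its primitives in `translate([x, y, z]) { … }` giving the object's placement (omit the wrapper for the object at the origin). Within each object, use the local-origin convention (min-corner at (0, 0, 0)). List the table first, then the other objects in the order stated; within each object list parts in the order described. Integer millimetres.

translate([0, 0, 715]) cube([1271, 910, 42]);
translate([92, 92, 0]) cylinder(h = 715, r = 34);
translate([1179, 92, 0]) cylinder(h = 715, r = 34);
translate([92, 818, 0]) cylinder(h = 715, r = 34);
translate([1179, 818, 0]) cylinder(h = 715, r = 34);
translate([0, 0, 757]) {
  cube([356, 127, 18]);
  translate([0, 0, 18]) cube([356, 18, 53]);
  translate([0, 109, 18]) cube([356, 18, 53]);
  translate([0, 18, 18]) cube([18, 91, 53]);
  translate([338, 18, 18]) cube([18, 91, 53]);
}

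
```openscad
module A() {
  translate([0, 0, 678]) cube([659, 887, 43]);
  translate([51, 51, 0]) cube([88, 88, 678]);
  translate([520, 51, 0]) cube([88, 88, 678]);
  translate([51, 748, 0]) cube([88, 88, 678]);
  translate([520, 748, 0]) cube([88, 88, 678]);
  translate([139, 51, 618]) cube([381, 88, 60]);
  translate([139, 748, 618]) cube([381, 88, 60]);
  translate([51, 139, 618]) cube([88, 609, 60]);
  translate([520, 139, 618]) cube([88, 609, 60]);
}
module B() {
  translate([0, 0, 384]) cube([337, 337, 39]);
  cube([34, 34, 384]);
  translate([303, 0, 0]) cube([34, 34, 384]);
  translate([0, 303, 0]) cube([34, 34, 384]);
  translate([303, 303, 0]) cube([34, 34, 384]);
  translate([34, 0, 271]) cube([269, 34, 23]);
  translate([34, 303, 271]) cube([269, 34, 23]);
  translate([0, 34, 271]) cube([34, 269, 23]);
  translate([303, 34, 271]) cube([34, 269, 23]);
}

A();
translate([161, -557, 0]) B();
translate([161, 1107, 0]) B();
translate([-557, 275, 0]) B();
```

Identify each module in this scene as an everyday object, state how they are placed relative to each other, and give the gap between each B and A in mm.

Each stool's nearest face is 220 mm from the table's bounding box.

A is a table. B is a stool. Three stools sit around the table at the −y, +y, −x sides. The gap between each stool and the table is 220 mm.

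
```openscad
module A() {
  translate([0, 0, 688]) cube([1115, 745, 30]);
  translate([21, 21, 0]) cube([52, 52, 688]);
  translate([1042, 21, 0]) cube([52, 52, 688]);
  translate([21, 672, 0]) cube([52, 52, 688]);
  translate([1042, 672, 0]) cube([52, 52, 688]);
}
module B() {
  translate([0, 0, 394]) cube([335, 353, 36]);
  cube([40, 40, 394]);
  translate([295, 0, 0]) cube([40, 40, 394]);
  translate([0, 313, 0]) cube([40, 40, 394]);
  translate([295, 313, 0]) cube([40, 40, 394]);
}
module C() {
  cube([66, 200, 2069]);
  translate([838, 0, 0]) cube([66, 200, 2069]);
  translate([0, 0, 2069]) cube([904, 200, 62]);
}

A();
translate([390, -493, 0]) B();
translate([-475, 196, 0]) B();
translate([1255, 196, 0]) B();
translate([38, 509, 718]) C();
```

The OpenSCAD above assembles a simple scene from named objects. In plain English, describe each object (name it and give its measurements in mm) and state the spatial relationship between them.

A is a rectangular dining table. The top is 1115×745×30 mm with its upper surface at z = 718 mm. It stands on four 52×52 mm square legs, each inset 21 mm from the nearest pair of top edges, running from the floor to the underside of the top.

B is a four-legged stool. The seat is a 335×353×36 mm slab whose top surface is at z = 430 mm; four square legs, each 40×40 mm in cross-section, run from the floor (z = 0) to the underside of the seat, each flush with a corner of the seat.

C is a rectangular door frame: two vertical jambs of 66×200 mm section, 2069 mm tall, with a clear opening 772 mm wide between their inner faces. A header 62 mm tall and 200 mm deep lies on top of the jambs and spans the full outside width.

Three stools sit around the table at the −y, −x, +x sides. The door frame is on top of the table.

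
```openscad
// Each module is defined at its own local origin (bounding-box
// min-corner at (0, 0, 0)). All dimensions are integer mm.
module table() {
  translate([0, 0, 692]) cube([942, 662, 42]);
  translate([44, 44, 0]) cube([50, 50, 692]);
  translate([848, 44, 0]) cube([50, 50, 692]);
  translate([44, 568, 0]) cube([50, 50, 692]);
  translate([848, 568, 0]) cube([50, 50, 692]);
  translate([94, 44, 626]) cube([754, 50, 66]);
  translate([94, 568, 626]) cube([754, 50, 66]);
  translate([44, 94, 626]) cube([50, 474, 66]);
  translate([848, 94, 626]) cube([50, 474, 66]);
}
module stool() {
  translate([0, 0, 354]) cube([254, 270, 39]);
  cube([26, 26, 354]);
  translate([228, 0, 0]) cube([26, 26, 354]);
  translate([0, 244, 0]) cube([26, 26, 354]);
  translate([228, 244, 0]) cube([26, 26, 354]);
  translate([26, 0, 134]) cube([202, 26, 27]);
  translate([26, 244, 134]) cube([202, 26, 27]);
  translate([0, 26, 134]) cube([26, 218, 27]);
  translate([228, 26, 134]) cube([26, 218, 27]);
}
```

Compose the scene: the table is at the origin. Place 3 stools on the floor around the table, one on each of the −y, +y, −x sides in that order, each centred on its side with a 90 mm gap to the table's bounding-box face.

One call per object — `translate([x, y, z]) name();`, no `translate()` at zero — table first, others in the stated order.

table();
translate([344, -360, 0]) stool();
translate([344, 752, 0]) stool();
translate([-344, 196, 0]) stool();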